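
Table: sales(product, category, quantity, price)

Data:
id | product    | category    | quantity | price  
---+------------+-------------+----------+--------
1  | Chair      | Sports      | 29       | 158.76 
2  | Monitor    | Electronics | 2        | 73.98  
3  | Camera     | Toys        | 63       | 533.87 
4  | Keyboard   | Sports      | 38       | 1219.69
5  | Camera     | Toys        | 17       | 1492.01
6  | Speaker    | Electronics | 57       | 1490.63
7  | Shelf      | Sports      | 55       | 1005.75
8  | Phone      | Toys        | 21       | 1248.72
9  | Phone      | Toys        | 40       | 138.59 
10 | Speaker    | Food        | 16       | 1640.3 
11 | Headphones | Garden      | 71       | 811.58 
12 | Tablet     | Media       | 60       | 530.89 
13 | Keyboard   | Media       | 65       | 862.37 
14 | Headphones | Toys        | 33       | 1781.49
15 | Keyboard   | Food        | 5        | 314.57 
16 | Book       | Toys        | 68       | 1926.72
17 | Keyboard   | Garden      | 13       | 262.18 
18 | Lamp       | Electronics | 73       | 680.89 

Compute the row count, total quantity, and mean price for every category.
SELECT category,
       COUNT(*) as cnt,
       SUM(quantity) as total_quantity,
       AVG(price) as avg_price
FROM sales
GROUP BY category

Result:
  Electronics: 3 records, 132 total quantity, 748.50 avg price
  Food: 2 records, 21 total quantity, 977.44 avg price
  Garden: 2 records, 84 total quantity, 536.88 avg price
  Media: 2 records, 125 total quantity, 696.63 avg price
  Sports: 3 records, 122 total quantity, 794.73 avg price
  Toys: 6 records, 242 total quantity, 1186.90 avg price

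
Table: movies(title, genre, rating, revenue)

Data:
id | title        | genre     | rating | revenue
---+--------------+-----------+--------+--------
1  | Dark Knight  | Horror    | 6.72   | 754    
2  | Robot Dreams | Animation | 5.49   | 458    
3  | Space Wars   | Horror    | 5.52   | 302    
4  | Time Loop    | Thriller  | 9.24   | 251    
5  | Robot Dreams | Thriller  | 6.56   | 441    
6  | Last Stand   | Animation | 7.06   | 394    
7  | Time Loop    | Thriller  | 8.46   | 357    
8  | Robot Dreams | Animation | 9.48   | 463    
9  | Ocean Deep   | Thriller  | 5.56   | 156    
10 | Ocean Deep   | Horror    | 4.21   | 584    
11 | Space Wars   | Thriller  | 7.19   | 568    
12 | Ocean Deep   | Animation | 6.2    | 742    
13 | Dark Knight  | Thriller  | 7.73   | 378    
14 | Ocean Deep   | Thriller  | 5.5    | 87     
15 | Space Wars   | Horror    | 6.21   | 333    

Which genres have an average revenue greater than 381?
SELECT genre, AVG(revenue)
FROM movies
GROUP BY genre
HAVING AVG(revenue) > 381

Result:
  Animation: avg=514.25
  Horror: avg=493.25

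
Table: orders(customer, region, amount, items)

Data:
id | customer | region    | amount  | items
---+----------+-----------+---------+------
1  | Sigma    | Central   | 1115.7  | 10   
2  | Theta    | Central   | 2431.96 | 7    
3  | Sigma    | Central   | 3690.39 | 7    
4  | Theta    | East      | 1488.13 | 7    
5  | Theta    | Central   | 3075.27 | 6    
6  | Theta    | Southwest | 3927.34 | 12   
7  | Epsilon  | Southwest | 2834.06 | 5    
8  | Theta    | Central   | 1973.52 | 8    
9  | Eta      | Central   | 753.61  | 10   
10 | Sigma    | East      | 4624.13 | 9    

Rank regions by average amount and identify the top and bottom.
SELECT region, AVG(amount)
FROM orders
GROUP BY region
ORDER BY AVG(amount)

All groups:
  Central: 2173.41
  East: 3056.13
  Southwest: 3380.70

Highest: Southwest (3380.70)
Lowest: Central (2173.41)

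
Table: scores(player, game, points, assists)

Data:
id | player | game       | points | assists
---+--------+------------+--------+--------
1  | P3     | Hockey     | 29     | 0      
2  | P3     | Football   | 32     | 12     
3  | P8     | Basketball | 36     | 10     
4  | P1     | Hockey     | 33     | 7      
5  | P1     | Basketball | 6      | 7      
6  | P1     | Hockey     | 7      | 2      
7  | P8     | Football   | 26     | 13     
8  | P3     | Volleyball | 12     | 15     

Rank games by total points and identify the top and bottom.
SELECT game, SUM(points)
FROM scores
GROUP BY game
ORDER BY SUM(points)

All groups:
  Volleyball: 12
  Basketball: 42
  Football: 58
  Hockey: 69

Highest: Hockey (69)
Lowest: Volleyball (12)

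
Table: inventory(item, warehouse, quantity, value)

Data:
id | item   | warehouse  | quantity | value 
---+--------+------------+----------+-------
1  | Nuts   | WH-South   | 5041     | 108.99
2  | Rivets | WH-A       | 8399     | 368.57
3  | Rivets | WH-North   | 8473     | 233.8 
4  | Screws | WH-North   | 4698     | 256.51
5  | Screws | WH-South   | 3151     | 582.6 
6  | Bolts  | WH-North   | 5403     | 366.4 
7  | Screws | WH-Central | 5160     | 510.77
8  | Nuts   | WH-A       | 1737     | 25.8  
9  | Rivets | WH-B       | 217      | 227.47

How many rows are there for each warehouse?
SELECT warehouse, COUNT(*) as count
FROM inventory
GROUP BY warehouse

Result:
  WH-A: 2
  WH-B: 1
  WH-Central: 1
  WH-North: 3
  WH-South: 2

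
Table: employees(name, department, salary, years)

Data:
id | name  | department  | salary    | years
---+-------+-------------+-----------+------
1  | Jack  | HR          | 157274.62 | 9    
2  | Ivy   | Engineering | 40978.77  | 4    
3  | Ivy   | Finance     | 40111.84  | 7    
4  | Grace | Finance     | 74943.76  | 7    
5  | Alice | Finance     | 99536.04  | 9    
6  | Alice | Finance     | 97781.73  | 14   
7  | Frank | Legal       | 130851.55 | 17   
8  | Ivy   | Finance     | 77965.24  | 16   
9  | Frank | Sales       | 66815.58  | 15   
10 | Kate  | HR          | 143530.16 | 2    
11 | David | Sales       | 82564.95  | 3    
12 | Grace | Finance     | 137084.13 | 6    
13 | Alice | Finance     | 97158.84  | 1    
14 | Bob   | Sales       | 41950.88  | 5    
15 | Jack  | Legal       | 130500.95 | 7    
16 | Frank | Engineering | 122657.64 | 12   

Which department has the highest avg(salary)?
SELECT department, AVG(salary) as val
FROM employees
GROUP BY department
ORDER BY val DESC
LIMIT 1

Result: HR with avg(salary) = 150402.39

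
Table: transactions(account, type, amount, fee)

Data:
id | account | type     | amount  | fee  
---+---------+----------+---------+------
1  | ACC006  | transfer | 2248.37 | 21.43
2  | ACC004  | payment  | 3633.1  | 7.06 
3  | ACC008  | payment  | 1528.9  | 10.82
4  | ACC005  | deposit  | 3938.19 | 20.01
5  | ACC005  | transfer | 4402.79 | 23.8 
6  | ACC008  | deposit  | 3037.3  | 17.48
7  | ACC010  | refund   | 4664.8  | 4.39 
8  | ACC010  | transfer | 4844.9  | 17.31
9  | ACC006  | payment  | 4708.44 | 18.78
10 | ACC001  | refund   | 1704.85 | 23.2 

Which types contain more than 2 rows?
SELECT type, COUNT(*) as cnt
FROM transactions
GROUP BY type
HAVING COUNT(*) > 2

Result:
  payment: 3
  transfer: 3

Note: HAVING filters groups after aggregation, WHERE filters rows before.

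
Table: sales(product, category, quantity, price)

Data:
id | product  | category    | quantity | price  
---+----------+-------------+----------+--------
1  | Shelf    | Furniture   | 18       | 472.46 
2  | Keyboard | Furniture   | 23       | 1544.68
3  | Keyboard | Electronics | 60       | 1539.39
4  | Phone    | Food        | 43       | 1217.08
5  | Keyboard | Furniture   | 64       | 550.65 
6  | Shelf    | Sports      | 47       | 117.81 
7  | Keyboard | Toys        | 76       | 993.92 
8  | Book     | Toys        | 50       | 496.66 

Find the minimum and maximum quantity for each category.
SELECT category, MIN(quantity), MAX(quantity)
FROM sales
GROUP BY category

Result:
  Electronics: min=60, max=60
  Food: min=43, max=43
  Furniture: min=18, max=64
  Sports: min=47, max=47
  Toys: min=50, max=76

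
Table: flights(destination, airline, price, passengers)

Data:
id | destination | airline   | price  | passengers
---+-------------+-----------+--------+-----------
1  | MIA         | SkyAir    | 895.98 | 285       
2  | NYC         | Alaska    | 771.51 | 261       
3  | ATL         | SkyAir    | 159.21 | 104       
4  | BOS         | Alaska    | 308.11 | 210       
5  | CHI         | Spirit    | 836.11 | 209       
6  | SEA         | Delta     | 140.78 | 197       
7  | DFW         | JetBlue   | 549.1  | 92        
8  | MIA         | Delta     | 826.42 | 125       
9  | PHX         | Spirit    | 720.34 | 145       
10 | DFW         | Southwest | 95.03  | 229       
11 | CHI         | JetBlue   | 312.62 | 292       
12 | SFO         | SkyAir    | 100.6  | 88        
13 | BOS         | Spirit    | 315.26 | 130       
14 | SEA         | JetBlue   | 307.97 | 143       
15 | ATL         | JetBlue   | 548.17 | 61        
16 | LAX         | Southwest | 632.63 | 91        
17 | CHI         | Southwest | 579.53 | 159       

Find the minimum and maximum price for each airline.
SELECT airline, MIN(price), MAX(price)
FROM flights
GROUP BY airline

Result:
  Alaska: min=308.11, max=771.51
  Delta: min=140.78, max=826.42
  JetBlue: min=307.97, max=549.10
  SkyAir: min=100.60, max=895.98
  Southwest: min=95.03, max=632.63
  Spirit: min=315.26, max=836.11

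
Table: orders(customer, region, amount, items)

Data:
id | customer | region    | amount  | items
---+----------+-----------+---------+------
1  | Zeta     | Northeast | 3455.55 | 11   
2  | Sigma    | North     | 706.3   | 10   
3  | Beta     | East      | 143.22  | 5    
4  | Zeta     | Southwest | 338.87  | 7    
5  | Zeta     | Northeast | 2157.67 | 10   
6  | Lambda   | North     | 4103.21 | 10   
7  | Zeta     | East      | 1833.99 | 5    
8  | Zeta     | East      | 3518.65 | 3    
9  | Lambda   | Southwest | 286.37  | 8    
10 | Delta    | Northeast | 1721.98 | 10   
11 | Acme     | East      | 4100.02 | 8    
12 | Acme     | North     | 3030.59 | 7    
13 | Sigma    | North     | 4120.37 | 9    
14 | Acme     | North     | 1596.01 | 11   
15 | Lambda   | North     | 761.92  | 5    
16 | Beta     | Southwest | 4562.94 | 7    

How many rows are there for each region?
SELECT region, COUNT(*) as count
FROM orders
GROUP BY region

Result:
  East: 4
  North: 6
  Northeast: 3
  Southwest: 3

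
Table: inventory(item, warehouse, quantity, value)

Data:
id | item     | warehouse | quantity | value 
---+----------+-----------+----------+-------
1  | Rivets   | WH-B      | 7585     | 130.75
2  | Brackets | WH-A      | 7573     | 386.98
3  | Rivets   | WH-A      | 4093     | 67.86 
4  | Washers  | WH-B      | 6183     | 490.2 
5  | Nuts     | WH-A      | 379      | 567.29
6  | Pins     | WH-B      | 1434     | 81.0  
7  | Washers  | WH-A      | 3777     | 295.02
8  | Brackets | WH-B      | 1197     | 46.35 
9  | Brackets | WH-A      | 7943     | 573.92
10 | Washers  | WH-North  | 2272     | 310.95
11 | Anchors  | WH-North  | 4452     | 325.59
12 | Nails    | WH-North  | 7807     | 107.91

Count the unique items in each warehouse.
SELECT warehouse, COUNT(DISTINCT item)
FROM inventory
GROUP BY warehouse

Result:
  WH-A: 4 distinct
  WH-B: 4 distinct
  WH-North: 3 distinct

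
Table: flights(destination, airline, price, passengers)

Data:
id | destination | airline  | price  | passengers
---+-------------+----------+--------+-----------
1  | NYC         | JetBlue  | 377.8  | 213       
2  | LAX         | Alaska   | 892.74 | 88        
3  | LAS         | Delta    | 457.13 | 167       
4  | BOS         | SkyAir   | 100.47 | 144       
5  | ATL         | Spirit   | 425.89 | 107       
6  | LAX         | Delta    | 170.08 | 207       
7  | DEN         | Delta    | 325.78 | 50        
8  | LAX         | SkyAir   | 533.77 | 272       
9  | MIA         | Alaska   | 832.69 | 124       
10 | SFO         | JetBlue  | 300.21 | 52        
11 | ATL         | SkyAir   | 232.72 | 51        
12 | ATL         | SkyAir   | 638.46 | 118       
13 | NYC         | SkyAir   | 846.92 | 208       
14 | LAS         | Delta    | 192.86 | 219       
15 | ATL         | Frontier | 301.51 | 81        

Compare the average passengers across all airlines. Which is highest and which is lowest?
SELECT airline, AVG(passengers)
FROM flights
GROUP BY airline
ORDER BY AVG(passengers)

All groups:
  Frontier: 81.00
  Alaska: 106.00
  Spirit: 107.00
  JetBlue: 132.50
  SkyAir: 158.60
  Delta: 160.75

Highest: Delta (160.75)
Lowest: Frontier (81.00)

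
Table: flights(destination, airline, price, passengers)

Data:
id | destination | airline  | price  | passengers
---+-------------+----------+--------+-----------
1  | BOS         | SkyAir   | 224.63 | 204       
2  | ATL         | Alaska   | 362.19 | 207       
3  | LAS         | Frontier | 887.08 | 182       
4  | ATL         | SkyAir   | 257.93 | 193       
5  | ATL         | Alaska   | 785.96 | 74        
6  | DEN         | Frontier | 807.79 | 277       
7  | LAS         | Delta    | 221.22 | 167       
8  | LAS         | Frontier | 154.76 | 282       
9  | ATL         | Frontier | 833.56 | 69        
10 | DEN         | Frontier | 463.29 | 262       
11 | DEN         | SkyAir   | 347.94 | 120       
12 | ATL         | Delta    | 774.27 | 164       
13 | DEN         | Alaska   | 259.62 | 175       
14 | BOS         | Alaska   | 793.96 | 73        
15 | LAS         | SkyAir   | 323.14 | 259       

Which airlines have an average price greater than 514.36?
SELECT airline, AVG(price)
FROM flights
GROUP BY airline
HAVING AVG(price) > 514.36

Result:
  Alaska: avg=550.43
  Frontier: avg=629.30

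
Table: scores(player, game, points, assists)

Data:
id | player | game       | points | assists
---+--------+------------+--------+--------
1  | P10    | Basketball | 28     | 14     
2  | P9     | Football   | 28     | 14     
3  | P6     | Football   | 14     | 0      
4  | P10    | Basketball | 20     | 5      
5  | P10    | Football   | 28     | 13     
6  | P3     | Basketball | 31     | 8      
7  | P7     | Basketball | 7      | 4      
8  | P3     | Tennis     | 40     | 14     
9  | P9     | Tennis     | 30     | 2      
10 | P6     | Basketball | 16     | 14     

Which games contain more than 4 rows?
SELECT game, COUNT(*) as cnt
FROM scores
GROUP BY game
HAVING COUNT(*) > 4

Result:
  Basketball: 5

Note: HAVING filters groups after aggregation, WHERE filters rows before.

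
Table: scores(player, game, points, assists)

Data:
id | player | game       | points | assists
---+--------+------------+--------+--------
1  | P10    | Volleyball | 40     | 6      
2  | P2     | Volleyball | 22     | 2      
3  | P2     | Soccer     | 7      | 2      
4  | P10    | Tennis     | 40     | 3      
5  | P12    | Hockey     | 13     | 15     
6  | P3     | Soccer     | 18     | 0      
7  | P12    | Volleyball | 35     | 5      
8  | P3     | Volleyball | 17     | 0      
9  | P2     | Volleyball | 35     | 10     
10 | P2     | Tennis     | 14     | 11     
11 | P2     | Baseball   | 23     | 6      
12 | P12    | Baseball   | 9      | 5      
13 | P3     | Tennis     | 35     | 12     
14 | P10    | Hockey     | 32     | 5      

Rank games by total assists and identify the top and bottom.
SELECT game, SUM(assists)
FROM scores
GROUP BY game
ORDER BY SUM(assists)

All groups:
  Soccer: 2
  Baseball: 11
  Hockey: 20
  Volleyball: 23
  Tennis: 26

Highest: Tennis (26)
Lowest: Soccer (2)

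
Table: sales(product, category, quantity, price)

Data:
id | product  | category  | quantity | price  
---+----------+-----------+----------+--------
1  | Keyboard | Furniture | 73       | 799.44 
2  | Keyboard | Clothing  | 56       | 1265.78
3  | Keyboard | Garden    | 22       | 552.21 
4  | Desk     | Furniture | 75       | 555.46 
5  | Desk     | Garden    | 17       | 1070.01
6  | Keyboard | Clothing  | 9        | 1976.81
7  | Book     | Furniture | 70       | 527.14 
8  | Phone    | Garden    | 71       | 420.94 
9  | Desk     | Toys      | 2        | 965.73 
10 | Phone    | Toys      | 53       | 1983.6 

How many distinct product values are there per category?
SELECT category, COUNT(DISTINCT product)
FROM sales
GROUP BY category

Result:
  Clothing: 1 distinct
  Furniture: 3 distinct
  Garden: 3 distinct
  Toys: 2 distinct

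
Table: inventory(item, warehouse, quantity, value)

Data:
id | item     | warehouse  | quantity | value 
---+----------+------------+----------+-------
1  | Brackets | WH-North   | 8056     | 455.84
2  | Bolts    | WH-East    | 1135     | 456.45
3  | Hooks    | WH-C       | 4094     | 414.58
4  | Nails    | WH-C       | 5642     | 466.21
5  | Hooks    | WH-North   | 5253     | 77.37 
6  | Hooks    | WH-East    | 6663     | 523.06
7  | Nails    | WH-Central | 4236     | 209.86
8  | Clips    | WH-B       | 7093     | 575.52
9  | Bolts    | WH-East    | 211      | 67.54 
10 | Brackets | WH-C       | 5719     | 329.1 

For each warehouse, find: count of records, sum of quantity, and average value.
SELECT warehouse,
       COUNT(*) as cnt,
       SUM(quantity) as total_quantity,
       AVG(value) as avg_value
FROM inventory
GROUP BY warehouse

Result:
  WH-B: 1 records, 7093 total quantity, 575.52 avg value
  WH-C: 3 records, 15455 total quantity, 403.30 avg value
  WH-Central: 1 records, 4236 total quantity, 209.86 avg value
  WH-East: 3 records, 8009 total quantity, 349.02 avg value
  WH-North: 2 records, 13309 total quantity, 266.61 avg value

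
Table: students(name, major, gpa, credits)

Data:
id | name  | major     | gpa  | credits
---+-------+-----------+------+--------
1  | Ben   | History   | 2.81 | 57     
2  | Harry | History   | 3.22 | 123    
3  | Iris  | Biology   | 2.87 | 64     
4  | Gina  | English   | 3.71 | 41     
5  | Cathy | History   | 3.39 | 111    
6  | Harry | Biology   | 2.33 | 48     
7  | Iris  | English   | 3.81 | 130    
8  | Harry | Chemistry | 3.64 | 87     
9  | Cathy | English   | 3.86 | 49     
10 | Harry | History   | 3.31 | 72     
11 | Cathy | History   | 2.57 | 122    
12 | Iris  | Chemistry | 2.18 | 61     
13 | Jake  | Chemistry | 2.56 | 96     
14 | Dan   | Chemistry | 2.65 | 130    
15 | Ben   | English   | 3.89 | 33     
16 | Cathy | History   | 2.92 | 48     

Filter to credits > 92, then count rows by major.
SELECT major, COUNT(*)
FROM students
WHERE credits > 92
GROUP BY major

Note: WHERE filters rows before grouping.

Result:
  Chemistry: 2
  English: 1
  History: 3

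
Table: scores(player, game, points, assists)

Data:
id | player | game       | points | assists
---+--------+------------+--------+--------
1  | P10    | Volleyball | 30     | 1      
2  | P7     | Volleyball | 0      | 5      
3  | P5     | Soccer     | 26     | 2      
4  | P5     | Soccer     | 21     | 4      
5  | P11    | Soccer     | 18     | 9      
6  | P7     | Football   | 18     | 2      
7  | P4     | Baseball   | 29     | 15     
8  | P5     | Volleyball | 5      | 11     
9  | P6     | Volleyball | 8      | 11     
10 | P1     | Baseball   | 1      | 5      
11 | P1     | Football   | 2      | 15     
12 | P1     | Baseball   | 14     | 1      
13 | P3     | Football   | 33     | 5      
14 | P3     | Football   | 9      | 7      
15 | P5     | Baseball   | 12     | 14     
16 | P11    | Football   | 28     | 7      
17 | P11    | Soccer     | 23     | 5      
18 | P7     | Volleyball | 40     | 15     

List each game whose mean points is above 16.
SELECT game, AVG(points)
FROM scores
GROUP BY game
HAVING AVG(points) > 16

Result:
  Football: avg=18.00
  Soccer: avg=22.00
  Volleyball: avg=16.60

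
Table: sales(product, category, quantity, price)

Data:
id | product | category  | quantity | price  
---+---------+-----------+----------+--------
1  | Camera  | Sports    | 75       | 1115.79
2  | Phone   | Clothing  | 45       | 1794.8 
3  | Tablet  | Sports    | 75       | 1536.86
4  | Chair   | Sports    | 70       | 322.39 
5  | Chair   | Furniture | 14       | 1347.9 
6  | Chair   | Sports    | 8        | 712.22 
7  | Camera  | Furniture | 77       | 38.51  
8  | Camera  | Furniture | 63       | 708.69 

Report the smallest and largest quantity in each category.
SELECT category, MIN(quantity), MAX(quantity)
FROM sales
GROUP BY category

Result:
  Clothing: min=45, max=45
  Furniture: min=14, max=77
  Sports: min=8, max=75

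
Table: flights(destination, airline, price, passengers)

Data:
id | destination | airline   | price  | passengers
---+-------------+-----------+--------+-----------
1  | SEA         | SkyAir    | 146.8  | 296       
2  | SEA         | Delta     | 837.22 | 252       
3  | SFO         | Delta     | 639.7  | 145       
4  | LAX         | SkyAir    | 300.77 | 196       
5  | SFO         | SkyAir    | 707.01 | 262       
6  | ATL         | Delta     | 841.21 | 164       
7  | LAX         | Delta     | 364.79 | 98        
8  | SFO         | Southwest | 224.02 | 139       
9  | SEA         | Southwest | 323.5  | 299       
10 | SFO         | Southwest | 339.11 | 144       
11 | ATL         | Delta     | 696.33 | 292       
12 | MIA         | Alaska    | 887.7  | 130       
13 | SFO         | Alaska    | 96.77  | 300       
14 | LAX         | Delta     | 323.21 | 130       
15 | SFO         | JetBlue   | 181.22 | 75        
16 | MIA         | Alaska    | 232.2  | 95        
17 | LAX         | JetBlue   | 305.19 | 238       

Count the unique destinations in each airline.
SELECT airline, COUNT(DISTINCT destination)
FROM flights
GROUP BY airline

Result:
  Alaska: 2 distinct
  Delta: 4 distinct
  JetBlue: 2 distinct
  SkyAir: 3 distinct
  Southwest: 2 distinct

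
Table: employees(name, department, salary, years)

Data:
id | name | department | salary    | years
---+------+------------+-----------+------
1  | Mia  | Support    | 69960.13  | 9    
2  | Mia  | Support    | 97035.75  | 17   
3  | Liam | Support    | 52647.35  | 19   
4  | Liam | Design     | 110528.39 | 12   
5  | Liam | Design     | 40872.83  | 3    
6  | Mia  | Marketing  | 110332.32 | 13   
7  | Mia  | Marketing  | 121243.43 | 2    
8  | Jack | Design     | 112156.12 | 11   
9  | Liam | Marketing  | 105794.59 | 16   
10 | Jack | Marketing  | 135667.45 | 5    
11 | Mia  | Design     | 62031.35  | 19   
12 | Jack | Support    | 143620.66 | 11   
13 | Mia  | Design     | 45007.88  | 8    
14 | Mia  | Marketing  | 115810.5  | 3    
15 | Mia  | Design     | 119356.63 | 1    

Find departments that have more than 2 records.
SELECT department, COUNT(*) as cnt
FROM employees
GROUP BY department
HAVING COUNT(*) > 2

Result:
  Design: 6
  Marketing: 5
  Support: 4

Note: HAVING filters groups after aggregation, WHERE filters rows before.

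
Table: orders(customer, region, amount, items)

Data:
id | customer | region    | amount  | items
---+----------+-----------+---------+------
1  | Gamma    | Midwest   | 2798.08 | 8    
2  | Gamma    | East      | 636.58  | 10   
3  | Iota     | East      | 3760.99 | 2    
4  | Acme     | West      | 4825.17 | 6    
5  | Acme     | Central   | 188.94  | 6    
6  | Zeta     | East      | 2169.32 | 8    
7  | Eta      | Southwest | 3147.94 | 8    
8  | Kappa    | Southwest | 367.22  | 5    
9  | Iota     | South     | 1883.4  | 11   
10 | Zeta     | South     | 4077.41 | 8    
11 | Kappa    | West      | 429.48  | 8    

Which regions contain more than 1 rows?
SELECT region, COUNT(*) as cnt
FROM orders
GROUP BY region
HAVING COUNT(*) > 1

Result:
  East: 3
  South: 2
  Southwest: 2
  West: 2

Note: HAVING filters groups after aggregation, WHERE filters rows before.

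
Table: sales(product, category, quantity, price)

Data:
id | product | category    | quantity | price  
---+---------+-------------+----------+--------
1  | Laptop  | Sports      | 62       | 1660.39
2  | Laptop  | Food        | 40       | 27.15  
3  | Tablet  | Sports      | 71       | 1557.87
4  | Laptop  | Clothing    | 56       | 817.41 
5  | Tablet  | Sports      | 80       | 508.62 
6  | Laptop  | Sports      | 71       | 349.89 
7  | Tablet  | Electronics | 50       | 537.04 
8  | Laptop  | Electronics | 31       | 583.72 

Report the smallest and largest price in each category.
SELECT category, MIN(price), MAX(price)
FROM sales
GROUP BY category

Result:
  Clothing: min=817.41, max=817.41
  Electronics: min=537.04, max=583.72
  Food: min=27.15, max=27.15
  Sports: min=349.89, max=1660.39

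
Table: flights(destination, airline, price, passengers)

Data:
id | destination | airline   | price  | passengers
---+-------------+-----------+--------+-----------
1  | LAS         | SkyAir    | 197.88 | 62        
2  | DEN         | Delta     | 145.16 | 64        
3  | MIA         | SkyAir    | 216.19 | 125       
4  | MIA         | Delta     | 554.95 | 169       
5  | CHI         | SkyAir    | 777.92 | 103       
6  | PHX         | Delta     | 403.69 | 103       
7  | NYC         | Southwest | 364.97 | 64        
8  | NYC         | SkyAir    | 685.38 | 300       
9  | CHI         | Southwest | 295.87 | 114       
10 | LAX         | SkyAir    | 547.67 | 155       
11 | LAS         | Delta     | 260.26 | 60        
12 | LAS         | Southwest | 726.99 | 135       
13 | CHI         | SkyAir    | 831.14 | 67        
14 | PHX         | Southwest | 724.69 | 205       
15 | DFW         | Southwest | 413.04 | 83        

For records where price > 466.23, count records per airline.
SELECT airline, COUNT(*)
FROM flights
WHERE price > 466.23
GROUP BY airline

Note: WHERE filters rows before grouping.

Result:
  Delta: 1
  SkyAir: 4
  Southwest: 2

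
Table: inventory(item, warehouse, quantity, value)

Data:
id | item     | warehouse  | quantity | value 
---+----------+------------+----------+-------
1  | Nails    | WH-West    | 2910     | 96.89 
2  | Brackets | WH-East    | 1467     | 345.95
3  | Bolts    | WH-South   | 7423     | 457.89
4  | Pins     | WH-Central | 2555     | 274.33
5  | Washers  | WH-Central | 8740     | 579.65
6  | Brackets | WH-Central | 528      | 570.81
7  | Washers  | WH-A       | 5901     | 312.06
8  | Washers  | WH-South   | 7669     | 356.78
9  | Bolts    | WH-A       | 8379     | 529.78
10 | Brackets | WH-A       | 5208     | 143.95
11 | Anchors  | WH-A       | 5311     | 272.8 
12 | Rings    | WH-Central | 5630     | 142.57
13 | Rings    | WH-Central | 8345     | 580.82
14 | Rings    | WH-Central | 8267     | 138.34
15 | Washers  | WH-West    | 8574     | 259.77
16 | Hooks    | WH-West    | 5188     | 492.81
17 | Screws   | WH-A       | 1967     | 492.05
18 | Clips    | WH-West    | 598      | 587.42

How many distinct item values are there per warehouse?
SELECT warehouse, COUNT(DISTINCT item)
FROM inventory
GROUP BY warehouse

Result:
  WH-A: 5 distinct
  WH-Central: 4 distinct
  WH-East: 1 distinct
  WH-South: 2 distinct
  WH-West: 4 distinct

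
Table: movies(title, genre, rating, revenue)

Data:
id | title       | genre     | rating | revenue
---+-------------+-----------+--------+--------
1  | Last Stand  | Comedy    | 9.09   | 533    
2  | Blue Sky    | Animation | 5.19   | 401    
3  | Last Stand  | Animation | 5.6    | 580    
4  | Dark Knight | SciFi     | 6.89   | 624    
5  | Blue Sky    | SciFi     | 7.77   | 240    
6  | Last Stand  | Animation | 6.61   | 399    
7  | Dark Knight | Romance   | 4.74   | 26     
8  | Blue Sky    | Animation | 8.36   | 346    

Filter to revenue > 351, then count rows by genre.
SELECT genre, COUNT(*)
FROM movies
WHERE revenue > 351
GROUP BY genre

Note: WHERE filters rows before grouping.

Result:
  Animation: 3
  Comedy: 1
  SciFi: 1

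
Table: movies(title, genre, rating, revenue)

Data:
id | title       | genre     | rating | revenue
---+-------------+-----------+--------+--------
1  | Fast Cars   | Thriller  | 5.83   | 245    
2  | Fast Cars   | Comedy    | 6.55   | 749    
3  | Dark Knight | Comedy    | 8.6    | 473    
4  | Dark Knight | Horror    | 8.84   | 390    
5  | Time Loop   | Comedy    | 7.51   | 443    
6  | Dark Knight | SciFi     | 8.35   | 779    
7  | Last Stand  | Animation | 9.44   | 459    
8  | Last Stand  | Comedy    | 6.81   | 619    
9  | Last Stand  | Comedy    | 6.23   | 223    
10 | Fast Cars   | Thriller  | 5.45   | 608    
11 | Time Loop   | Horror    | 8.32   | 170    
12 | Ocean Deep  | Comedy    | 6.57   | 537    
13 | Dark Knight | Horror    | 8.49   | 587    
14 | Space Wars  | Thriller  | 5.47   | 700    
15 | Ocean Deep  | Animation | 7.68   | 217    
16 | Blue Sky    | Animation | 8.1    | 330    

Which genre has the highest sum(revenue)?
SELECT genre, SUM(revenue) as val
FROM movies
GROUP BY genre
ORDER BY val DESC
LIMIT 1

Result: Comedy with sum(revenue) = 3044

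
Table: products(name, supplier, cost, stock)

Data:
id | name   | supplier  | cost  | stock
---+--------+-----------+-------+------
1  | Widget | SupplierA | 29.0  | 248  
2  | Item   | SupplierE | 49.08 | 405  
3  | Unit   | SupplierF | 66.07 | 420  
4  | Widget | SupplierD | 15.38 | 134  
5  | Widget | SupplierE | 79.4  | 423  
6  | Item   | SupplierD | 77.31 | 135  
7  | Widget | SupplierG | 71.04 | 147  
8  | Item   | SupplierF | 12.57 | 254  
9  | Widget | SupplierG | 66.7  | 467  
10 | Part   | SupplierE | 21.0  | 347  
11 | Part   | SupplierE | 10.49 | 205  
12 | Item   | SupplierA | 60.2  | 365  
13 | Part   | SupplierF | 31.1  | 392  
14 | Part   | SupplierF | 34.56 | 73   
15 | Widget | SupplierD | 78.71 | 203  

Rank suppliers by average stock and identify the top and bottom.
SELECT supplier, AVG(stock)
FROM products
GROUP BY supplier
ORDER BY AVG(stock)

All groups:
  SupplierD: 157.33
  SupplierF: 284.75
  SupplierA: 306.50
  SupplierG: 307.00
  SupplierE: 345.00

Highest: SupplierE (345.00)
Lowest: SupplierD (157.33)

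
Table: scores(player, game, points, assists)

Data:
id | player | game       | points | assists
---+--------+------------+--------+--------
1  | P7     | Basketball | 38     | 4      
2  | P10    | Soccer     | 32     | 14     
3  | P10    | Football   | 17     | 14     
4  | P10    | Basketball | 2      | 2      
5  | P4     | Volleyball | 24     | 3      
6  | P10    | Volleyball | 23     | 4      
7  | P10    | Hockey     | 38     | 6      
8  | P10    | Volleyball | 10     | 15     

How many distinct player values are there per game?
SELECT game, COUNT(DISTINCT player)
FROM scores
GROUP BY game

Result:
  Basketball: 2 distinct
  Football: 1 distinct
  Hockey: 1 distinct
  Soccer: 1 distinct
  Volleyball: 2 distinct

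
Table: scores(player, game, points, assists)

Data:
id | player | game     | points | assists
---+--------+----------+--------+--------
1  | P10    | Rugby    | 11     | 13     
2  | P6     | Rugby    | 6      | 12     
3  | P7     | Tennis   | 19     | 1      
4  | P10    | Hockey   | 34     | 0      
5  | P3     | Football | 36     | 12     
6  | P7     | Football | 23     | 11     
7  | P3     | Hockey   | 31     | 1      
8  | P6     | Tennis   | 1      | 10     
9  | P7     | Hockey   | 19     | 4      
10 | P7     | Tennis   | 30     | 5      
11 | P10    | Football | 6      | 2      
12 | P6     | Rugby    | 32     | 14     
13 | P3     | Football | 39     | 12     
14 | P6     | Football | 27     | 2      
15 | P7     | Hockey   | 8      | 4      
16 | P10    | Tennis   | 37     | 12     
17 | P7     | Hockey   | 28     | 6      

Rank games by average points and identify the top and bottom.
SELECT game, AVG(points)
FROM scores
GROUP BY game
ORDER BY AVG(points)

All groups:
  Rugby: 16.33
  Tennis: 21.75
  Hockey: 24.00
  Football: 26.20

Highest: Football (26.20)
Lowest: Rugby (16.33)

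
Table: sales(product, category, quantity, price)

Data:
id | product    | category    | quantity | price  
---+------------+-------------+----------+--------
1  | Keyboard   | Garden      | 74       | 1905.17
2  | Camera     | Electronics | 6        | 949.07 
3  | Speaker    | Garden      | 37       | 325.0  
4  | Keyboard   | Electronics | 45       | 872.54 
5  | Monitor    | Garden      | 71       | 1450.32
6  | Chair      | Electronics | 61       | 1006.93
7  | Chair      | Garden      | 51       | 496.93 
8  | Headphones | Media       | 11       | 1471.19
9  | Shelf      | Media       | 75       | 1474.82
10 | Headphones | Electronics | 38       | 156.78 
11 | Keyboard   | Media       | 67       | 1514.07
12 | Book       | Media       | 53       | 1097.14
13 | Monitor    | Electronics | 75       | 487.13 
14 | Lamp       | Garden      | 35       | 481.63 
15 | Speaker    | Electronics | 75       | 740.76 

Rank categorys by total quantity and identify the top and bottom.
SELECT category, SUM(quantity)
FROM sales
GROUP BY category
ORDER BY SUM(quantity)

All groups:
  Media: 206
  Garden: 268
  Electronics: 300

Highest: Electronics (300)
Lowest: Media (206)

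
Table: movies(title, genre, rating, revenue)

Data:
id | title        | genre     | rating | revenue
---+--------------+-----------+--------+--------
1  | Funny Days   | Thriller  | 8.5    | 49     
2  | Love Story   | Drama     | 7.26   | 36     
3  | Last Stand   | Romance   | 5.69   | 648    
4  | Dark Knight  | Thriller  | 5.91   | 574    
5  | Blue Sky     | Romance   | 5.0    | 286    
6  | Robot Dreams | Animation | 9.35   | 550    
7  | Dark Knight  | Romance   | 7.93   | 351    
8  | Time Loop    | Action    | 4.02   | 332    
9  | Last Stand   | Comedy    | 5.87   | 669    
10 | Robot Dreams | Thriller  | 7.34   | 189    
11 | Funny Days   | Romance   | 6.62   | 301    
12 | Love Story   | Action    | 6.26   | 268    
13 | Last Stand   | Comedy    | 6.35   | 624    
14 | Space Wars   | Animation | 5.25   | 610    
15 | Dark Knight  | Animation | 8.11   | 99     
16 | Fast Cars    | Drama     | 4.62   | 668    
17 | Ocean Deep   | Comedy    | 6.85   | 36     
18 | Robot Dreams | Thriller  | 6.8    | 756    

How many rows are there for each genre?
SELECT genre, COUNT(*) as count
FROM movies
GROUP BY genre

Result:
  Action: 2
  Animation: 3
  Comedy: 3
  Drama: 2
  Romance: 4
  Thriller: 4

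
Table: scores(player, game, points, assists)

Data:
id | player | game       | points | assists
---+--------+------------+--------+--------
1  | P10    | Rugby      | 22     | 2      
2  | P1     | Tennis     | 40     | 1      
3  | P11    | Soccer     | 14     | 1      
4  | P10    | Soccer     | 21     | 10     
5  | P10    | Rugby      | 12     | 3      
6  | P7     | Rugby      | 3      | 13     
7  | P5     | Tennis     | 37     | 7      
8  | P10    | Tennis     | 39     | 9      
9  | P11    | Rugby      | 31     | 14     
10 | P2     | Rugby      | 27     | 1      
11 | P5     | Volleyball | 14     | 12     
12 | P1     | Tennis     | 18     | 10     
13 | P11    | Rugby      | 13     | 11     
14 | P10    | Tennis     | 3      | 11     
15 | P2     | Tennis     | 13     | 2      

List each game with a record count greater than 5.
SELECT game, COUNT(*) as cnt
FROM scores
GROUP BY game
HAVING COUNT(*) > 5

Result:
  Rugby: 6
  Tennis: 6

Note: HAVING filters groups after aggregation, WHERE filters rows before.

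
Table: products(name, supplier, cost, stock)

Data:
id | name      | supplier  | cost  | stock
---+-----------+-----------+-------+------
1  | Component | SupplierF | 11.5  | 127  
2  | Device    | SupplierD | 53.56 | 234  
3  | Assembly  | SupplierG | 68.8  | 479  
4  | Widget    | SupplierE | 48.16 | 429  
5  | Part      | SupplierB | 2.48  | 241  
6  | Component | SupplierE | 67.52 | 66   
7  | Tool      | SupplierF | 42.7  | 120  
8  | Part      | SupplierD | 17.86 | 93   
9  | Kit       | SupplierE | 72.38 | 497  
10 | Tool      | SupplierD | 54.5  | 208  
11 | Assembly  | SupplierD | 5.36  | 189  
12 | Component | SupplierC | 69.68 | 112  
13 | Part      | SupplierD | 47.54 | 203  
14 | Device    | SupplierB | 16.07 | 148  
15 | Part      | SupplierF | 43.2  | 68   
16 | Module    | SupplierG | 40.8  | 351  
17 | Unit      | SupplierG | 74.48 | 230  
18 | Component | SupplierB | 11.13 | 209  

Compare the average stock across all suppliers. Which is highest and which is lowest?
SELECT supplier, AVG(stock)
FROM products
GROUP BY supplier
ORDER BY AVG(stock)

All groups:
  SupplierF: 105.00
  SupplierC: 112.00
  SupplierD: 185.40
  SupplierB: 199.33
  SupplierE: 330.67
  SupplierG: 353.33

Highest: SupplierG (353.33)
Lowest: SupplierF (105.00)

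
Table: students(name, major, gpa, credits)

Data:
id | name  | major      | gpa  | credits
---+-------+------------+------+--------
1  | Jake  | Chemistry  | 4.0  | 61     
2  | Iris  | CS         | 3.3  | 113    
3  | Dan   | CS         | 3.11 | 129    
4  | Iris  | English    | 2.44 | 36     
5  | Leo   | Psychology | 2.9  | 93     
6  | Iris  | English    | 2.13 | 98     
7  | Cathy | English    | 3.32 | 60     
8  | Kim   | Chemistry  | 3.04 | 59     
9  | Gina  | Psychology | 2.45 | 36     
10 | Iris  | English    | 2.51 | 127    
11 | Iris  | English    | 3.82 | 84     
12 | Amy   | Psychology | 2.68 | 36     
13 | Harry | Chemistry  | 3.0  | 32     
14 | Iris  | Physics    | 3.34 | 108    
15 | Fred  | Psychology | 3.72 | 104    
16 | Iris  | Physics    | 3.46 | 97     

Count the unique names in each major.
SELECT major, COUNT(DISTINCT name)
FROM students
GROUP BY major

Result:
  CS: 2 distinct
  Chemistry: 3 distinct
  English: 2 distinct
  Physics: 1 distinct
  Psychology: 4 distinct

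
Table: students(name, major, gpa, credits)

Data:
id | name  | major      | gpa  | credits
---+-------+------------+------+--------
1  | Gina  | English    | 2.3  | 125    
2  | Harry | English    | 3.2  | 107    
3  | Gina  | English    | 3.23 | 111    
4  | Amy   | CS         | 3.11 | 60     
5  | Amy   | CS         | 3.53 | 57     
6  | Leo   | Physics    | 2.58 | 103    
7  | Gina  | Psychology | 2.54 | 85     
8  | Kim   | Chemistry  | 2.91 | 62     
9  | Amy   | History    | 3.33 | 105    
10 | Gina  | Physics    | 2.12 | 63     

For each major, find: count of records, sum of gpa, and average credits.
SELECT major,
       COUNT(*) as cnt,
       SUM(gpa) as total_gpa,
       AVG(credits) as avg_credits
FROM students
GROUP BY major

Result:
  CS: 2 records, 6.64 total gpa, 58.50 avg credits
  Chemistry: 1 records, 2.91 total gpa, 62.00 avg credits
  English: 3 records, 8.73 total gpa, 114.33 avg credits
  History: 1 records, 3.33 total gpa, 105.00 avg credits
  Physics: 2 records, 4.70 total gpa, 83.00 avg credits
  Psychology: 1 records, 2.54 total gpa, 85.00 avg credits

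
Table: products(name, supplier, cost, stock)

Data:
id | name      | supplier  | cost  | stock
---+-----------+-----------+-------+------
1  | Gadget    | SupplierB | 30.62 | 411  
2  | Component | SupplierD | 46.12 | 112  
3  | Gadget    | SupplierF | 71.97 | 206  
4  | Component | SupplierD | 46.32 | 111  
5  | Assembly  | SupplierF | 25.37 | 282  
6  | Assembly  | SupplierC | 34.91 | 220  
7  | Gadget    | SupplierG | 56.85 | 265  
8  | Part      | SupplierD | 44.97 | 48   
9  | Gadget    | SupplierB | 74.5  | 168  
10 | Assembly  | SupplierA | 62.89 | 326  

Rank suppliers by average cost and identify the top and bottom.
SELECT supplier, AVG(cost)
FROM products
GROUP BY supplier
ORDER BY AVG(cost)

All groups:
  SupplierC: 34.91
  SupplierD: 45.80
  SupplierF: 48.67
  SupplierB: 52.56
  SupplierG: 56.85
  SupplierA: 62.89

Highest: SupplierA (62.89)
Lowest: SupplierC (34.91)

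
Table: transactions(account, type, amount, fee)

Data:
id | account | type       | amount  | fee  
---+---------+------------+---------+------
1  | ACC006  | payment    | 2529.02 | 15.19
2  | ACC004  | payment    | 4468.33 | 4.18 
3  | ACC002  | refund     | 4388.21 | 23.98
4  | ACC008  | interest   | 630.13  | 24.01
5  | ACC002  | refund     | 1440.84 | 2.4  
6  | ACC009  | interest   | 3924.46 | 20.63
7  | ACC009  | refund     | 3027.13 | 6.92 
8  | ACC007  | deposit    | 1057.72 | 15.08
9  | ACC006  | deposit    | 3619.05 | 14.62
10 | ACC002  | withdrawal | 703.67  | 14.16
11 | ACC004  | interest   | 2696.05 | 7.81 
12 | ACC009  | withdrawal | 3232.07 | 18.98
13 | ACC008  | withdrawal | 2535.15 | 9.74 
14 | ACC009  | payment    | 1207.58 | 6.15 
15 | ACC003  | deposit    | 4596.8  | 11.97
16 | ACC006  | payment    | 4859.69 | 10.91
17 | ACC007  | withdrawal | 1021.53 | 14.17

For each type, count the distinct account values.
SELECT type, COUNT(DISTINCT account)
FROM transactions
GROUP BY type

Result:
  deposit: 3 distinct
  interest: 3 distinct
  payment: 3 distinct
  refund: 2 distinct
  withdrawal: 4 distinct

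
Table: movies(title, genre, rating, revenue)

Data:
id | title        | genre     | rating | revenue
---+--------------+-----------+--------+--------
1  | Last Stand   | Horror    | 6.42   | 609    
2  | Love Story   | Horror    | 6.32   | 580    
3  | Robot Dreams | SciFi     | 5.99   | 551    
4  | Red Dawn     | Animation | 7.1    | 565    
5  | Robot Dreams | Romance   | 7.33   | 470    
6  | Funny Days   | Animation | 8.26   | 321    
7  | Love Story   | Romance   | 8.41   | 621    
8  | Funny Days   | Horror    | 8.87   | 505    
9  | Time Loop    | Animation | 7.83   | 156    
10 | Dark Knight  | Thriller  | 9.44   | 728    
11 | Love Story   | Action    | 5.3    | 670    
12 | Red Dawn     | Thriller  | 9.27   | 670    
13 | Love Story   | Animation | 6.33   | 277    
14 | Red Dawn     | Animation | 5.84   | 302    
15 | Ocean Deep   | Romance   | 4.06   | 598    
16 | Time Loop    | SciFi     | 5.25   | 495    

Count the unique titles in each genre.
SELECT genre, COUNT(DISTINCT title)
FROM movies
GROUP BY genre

Result:
  Action: 1 distinct
  Animation: 4 distinct
  Horror: 3 distinct
  Romance: 3 distinct
  SciFi: 2 distinct
  Thriller: 2 distinct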